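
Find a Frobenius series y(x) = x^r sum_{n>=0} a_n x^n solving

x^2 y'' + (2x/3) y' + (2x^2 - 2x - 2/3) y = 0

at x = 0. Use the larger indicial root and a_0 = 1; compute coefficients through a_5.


Write in Frobenius form y'' + (p(x)/x) y' + (q(x)/x^2) y = 0:
  p(x) = 2/3,  q(x) = 2x^2 - 2x - 2/3.
Indicial equation: r(r-1) + (2/3) r + (-2/3) = 0 -> roots r_1 = 1, r_2 = -2/3.
Take r = r_1 = 1. Let y(x) = x^r sum_{n>=0} a_n x^n with a_0 = 1.
Substitute y = x^r sum a_n x^n and match x^{r+n}. The recurrence is
  D(n) a_n - 2 a_{n-1} + 2 a_{n-2} = 0,  where D(n) = (r+n)(r+n-1) + (2/3)(r+n) + (-2/3).
  a_n = [2 a_{n-1} - 2 a_{n-2}] / D(n).
Since the indicial polynomial factors as (r - r_1)(r - r_2), D(n) = (r_1 + n - r_1)(r_1 + n - r_2) = n(n + 5/3).
Evaluating step by step (a_0 = 1):
  n = 1: D(1) = 1(1 + 5/3) = 8/3; numerator = 2(1) = 2; a_1 = (2)/(8/3) = 3/4
  n = 2: D(2) = 2(2 + 5/3) = 22/3; numerator = 2(3/4) - 2(1) = -1/2; a_2 = (-1/2)/(22/3) = -3/44
  n = 3: D(3) = 3(3 + 5/3) = 14; numerator = 2(-3/44) - 2(3/4) = -18/11; a_3 = (-18/11)/(14) = -9/77
  n = 4: D(4) = 4(4 + 5/3) = 68/3; numerator = 2(-9/77) - 2(-3/44) = -15/154; a_4 = (-15/154)/(68/3) = -45/10472
  n = 5: D(5) = 5(5 + 5/3) = 100/3; numerator = 2(-45/10472) - 2(-9/77) = 1179/5236; a_5 = (1179/5236)/(100/3) = 3537/523600

r = 1; a_0 = 1; a_1 = 3/4; a_2 = -3/44; a_3 = -9/77; a_4 = -45/10472; a_5 = 3537/523600


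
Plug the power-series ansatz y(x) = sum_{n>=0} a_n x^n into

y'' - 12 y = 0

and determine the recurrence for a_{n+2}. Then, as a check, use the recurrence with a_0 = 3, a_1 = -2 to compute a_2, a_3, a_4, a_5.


Substitute y = sum_n a_n x^n into y'' + (const) y = 0.
y''(x) = sum_{n>=0} (n+2)(n+1) a_{n+2} x^n.
The ODE becomes sum_n [(n+2)(n+1) a_{n+2} - 12 a_n] x^n = 0.
Setting each coefficient to zero gives the recurrence:
  (n+2)(n+1) a_{n+2} - 12 a_n = 0,
  a_{n+2} = 12 / ((n+1)(n+2)) a_n.

Check with a_0 = 3, a_1 = -2 (apply the recurrence for n = 0, 1, 2, 3): a_0 = 3, a_1 = -2, a_2 = 18, a_3 = -4, a_4 = 18, a_5 = -12/5.

a_{n+2} = 12/((n+1)(n+2)) * a_n; check: a_0 = 3, a_1 = -2, a_2 = 18, a_3 = -4, a_4 = 18, a_5 = -12/5


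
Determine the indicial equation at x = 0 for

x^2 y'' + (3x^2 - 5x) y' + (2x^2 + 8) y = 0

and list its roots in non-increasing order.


Divide by x^2 to reach normal form y'' + P_1(x) y' + P_2(x) y = 0 with P_1(x) = 3 - 5/x and P_2(x) = 2 + 8/x^2.
x = 0 is a singular point because the y'-coefficient 3 - 5/x has a pole at x = 0 and the y-coefficient 2 + 8/x^2 has a pole at x = 0.
It is a regular singular point because x P_1(x) = p(x) = 3x - 5 and x^2 P_2(x) = q(x) = 2x^2 + 8 are polynomials, hence analytic at x = 0.
p(0) = -5,  q(0) = 8.
Indicial equation: r(r-1) + p(0) r + q(0) = 0, i.e. r^2 + (p(0) - 1) r + q(0) = 0, i.e. r^2 - 6 r + 8 = 0.
Discriminant: (-6)^2 - 4(8) = 4, so r = (6 ± 2)/2.
Solving: r_1 = 4, r_2 = 2.

indicial: r^2 - 6 r + 8 = 0; roots r_1 = 4, r_2 = 2


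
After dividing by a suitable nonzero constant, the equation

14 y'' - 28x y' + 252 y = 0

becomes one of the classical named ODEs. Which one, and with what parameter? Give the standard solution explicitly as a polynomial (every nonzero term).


All three coefficients share the factor 14; dividing through by 14 gives  y'' - 2x y' + 18 y = 0.
This matches the Hermite equation y'' - 2x y' + 2n y = 0 with 2n = 18, so n = 9; the polynomial solution is H_9(x).
With y = sum_k a_k x^k, matching x^k gives (k+2)(k+1) a_{k+2} = 2(k - n) a_k = 2(k - 9) a_k. The right side vanishes at k = 9, so the series with the parity of 9 terminates at degree 9.
Standard normalization: leading coefficient of H_n is 2^n, so a_9 = 2^9 = 512. Work downward with a_k = (k+1)(k+2) a_{k+2} / (2(k - n)):
  a_7 = (8)(9)(512) / (2(7 - 9)) = 36864/(-4) = -9216
  a_5 = (6)(7)(-9216) / (2(5 - 9)) = -387072/(-8) = 48384
  a_3 = (4)(5)(48384) / (2(3 - 9)) = 967680/(-12) = -80640
  a_1 = (2)(3)(-80640) / (2(1 - 9)) = -483840/(-16) = 30240
Hence H_9(x) = 512 x^9 - 9216 x^7 + 48384 x^5 - 80640 x^3 + 30240 x.

H_9(x); series = 512 x^9 - 9216 x^7 + 48384 x^5 - 80640 x^3 + 30240 x


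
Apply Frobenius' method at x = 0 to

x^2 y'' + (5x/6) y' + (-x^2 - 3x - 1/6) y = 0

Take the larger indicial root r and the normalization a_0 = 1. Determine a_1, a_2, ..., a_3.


Write in Frobenius form y'' + (p(x)/x) y' + (q(x)/x^2) y = 0:
  p(x) = 5/6,  q(x) = -x^2 - 3x - 1/6.
Indicial equation: r(r-1) + (5/6) r + (-1/6) = 0 -> roots r_1 = 1/2, r_2 = -1/3.
Take r = r_1 = 1/2. Let y(x) = x^r sum_{n>=0} a_n x^n with a_0 = 1.
Substitute y = x^r sum a_n x^n and match x^{r+n}. The recurrence is
  D(n) a_n - 3 a_{n-1} - 1 a_{n-2} = 0,  where D(n) = (r+n)(r+n-1) + (5/6)(r+n) + (-1/6).
  a_n = [3 a_{n-1} + 1 a_{n-2}] / D(n).
Since the indicial polynomial factors as (r - r_1)(r - r_2), D(n) = (r_1 + n - r_1)(r_1 + n - r_2) = n(n + 5/6).
Evaluating step by step (a_0 = 1):
  n = 1: D(1) = 1(1 + 5/6) = 11/6; numerator = 3(1) = 3; a_1 = (3)/(11/6) = 18/11
  n = 2: D(2) = 2(2 + 5/6) = 17/3; numerator = 3(18/11) + 1(1) = 65/11; a_2 = (65/11)/(17/3) = 195/187
  n = 3: D(3) = 3(3 + 5/6) = 23/2; numerator = 3(195/187) + 1(18/11) = 81/17; a_3 = (81/17)/(23/2) = 162/391

r = 1/2; a_0 = 1; a_1 = 18/11; a_2 = 195/187; a_3 = 162/391


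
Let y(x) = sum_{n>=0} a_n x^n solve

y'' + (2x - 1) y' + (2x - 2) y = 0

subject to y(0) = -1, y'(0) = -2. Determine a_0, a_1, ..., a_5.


Ansatz: y(x) = sum_{n>=0} a_n x^n, so y'(x) = sum_{n>=1} n a_n x^(n-1) and y''(x) = sum_{n>=2} n(n-1) a_n x^(n-2).
Substitute into P(x) y'' + Q(x) y' + R(x) y = 0 with P(x) = 1, Q(x) = 2x - 1, R(x) = 2x - 2, and match powers of x.
Initial conditions: a_0 = -1, a_1 = -2.
Setting the coefficient of each power of x to zero and solving order by order (substituting the coefficients already found):
  x^0: 2 a_2 - a_1 - 2 a_0 = 0  ->  2 a_2 = a_1 + 2 a_0 = -4  ->  a_2 = -2
  x^1: 6 a_3 - 2 a_2 + 2 a_0 = 0  ->  6 a_3 = 2 a_2 - 2 a_0 = -2  ->  a_3 = -1/3
  x^2: 12 a_4 - 3 a_3 + 2 a_2 + 2 a_1 = 0  ->  12 a_4 = 3 a_3 - 2 a_2 - 2 a_1 = 7  ->  a_4 = 7/12
  x^3: 20 a_5 - 4 a_4 + 4 a_3 + 2 a_2 = 0  ->  20 a_5 = 4 a_4 - 4 a_3 - 2 a_2 = 23/3  ->  a_5 = 23/60
Truncated series: y(x) = -1 - 2 x - 2 x^2 - (1/3) x^3 + (7/12) x^4 + (23/60) x^5 + O(x^6).

a_0 = -1; a_1 = -2; a_2 = -2; a_3 = -1/3; a_4 = 7/12; a_5 = 23/60


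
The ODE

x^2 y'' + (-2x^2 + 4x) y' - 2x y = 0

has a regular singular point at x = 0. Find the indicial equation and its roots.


Divide by x^2 to reach normal form y'' + P_1(x) y' + P_2(x) y = 0 with P_1(x) = -2 + 4/x and P_2(x) = -2/x.
x = 0 is a singular point because the y'-coefficient -2 + 4/x has a pole at x = 0 and the y-coefficient -2/x has a pole at x = 0.
It is a regular singular point because x P_1(x) = p(x) = 4 - 2x and x^2 P_2(x) = q(x) = -2x are polynomials, hence analytic at x = 0.
p(0) = 4,  q(0) = 0.
Indicial equation: r(r-1) + p(0) r + q(0) = 0, i.e. r^2 + (p(0) - 1) r + q(0) = 0, i.e. r^2 + 3 r = 0.
Discriminant: (3)^2 - 4(0) = 9, so r = (-3 ± 3)/2.
Solving: r_1 = 0, r_2 = -3.

indicial: r^2 + 3 r = 0; roots r_1 = 0, r_2 = -3


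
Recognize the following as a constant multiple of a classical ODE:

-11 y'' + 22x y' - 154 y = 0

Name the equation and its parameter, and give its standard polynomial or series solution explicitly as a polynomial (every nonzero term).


All three coefficients share the factor -11; dividing through by -11 gives  y'' - 2x y' + 14 y = 0.
This matches the Hermite equation y'' - 2x y' + 2n y = 0 with 2n = 14, so n = 7; the polynomial solution is H_7(x).
With y = sum_k a_k x^k, matching x^k gives (k+2)(k+1) a_{k+2} = 2(k - n) a_k = 2(k - 7) a_k. The right side vanishes at k = 7, so the series with the parity of 7 terminates at degree 7.
Standard normalization: leading coefficient of H_n is 2^n, so a_7 = 2^7 = 128. Work downward with a_k = (k+1)(k+2) a_{k+2} / (2(k - n)):
  a_5 = (6)(7)(128) / (2(5 - 7)) = 5376/(-4) = -1344
  a_3 = (4)(5)(-1344) / (2(3 - 7)) = -26880/(-8) = 3360
  a_1 = (2)(3)(3360) / (2(1 - 7)) = 20160/(-12) = -1680
Hence H_7(x) = 128 x^7 - 1344 x^5 + 3360 x^3 - 1680 x.

H_7(x); series = 128 x^7 - 1344 x^5 + 3360 x^3 - 1680 x


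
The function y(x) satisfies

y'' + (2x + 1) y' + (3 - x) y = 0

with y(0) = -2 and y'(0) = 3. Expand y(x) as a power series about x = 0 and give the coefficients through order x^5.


Ansatz: y(x) = sum_{n>=0} a_n x^n, so y'(x) = sum_{n>=1} n a_n x^(n-1) and y''(x) = sum_{n>=2} n(n-1) a_n x^(n-2).
Substitute into P(x) y'' + Q(x) y' + R(x) y = 0 with P(x) = 1, Q(x) = 2x + 1, R(x) = 3 - x, and match powers of x.
Initial conditions: a_0 = -2, a_1 = 3.
Setting the coefficient of each power of x to zero and solving order by order (substituting the coefficients already found):
  x^0: 2 a_2 + a_1 + 3 a_0 = 0  ->  2 a_2 = -a_1 - 3 a_0 = 3  ->  a_2 = 3/2
  x^1: 6 a_3 + 2 a_2 + 5 a_1 - a_0 = 0  ->  6 a_3 = -2 a_2 - 5 a_1 + a_0 = -20  ->  a_3 = -10/3
  x^2: 12 a_4 + 3 a_3 + 7 a_2 - a_1 = 0  ->  12 a_4 = -3 a_3 - 7 a_2 + a_1 = 5/2  ->  a_4 = 5/24
  x^3: 20 a_5 + 4 a_4 + 9 a_3 - a_2 = 0  ->  20 a_5 = -4 a_4 - 9 a_3 + a_2 = 92/3  ->  a_5 = 23/15
Truncated series: y(x) = -2 + 3 x + (3/2) x^2 - (10/3) x^3 + (5/24) x^4 + (23/15) x^5 + O(x^6).

a_0 = -2; a_1 = 3; a_2 = 3/2; a_3 = -10/3; a_4 = 5/24; a_5 = 23/15


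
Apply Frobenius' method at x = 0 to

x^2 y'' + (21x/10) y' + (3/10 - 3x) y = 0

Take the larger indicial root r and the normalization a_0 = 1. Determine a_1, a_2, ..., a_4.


Write in Frobenius form y'' + (p(x)/x) y' + (q(x)/x^2) y = 0:
  p(x) = 21/10,  q(x) = 3/10 - 3x.
Indicial equation: r(r-1) + (21/10) r + (3/10) = 0 -> roots r_1 = -1/2, r_2 = -3/5.
Take r = r_1 = -1/2. Let y(x) = x^r sum_{n>=0} a_n x^n with a_0 = 1.
Substitute y = x^r sum a_n x^n and match x^{r+n}. The recurrence is
  D(n) a_n - 3 a_{n-1} = 0,  where D(n) = (r+n)(r+n-1) + (21/10)(r+n) + (3/10).
  a_n = 3 / D(n) * a_{n-1}.
Since the indicial polynomial factors as (r - r_1)(r - r_2), D(n) = (r_1 + n - r_1)(r_1 + n - r_2) = n(n + 1/10).
Evaluating step by step (a_0 = 1):
  n = 1: D(1) = 1(1 + 1/10) = 11/10; numerator = 3(1) = 3; a_1 = (3)/(11/10) = 30/11
  n = 2: D(2) = 2(2 + 1/10) = 21/5; numerator = 3(30/11) = 90/11; a_2 = (90/11)/(21/5) = 150/77
  n = 3: D(3) = 3(3 + 1/10) = 93/10; numerator = 3(150/77) = 450/77; a_3 = (450/77)/(93/10) = 1500/2387
  n = 4: D(4) = 4(4 + 1/10) = 82/5; numerator = 3(1500/2387) = 4500/2387; a_4 = (4500/2387)/(82/5) = 11250/97867

r = -1/2; a_0 = 1; a_1 = 30/11; a_2 = 150/77; a_3 = 1500/2387; a_4 = 11250/97867


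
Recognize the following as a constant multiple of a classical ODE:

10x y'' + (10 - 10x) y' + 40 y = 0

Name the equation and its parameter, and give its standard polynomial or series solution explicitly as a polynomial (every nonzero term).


All three coefficients share the factor 10; dividing through by 10 gives  x y'' + (1 - x) y' + 4 y = 0.
This matches the Laguerre equation x y'' + (1 - x) y' + n y = 0 with n = 4; the polynomial solution is L_4(x).
With y = sum_k a_k x^k, matching x^k gives (k+1)k a_{k+1} + (k+1) a_{k+1} - k a_k + n a_k = 0, i.e. (k+1)^2 a_{k+1} = (k - n) a_k = (k - 4) a_k. The right side vanishes at k = 4, so the series terminates at degree 4.
Standard normalization L_n(0) = 1 gives a_0 = 1. Work upward with a_{k+1} = (k - 4) a_k / (k+1)^2:
  a_1 = (0 - 4)(1) / 1^2 = -4/1 = -4
  a_2 = (1 - 4)(-4) / 2^2 = 12/4 = 3
  a_3 = (2 - 4)(3) / 3^2 = -6/9 = -2/3
  a_4 = (3 - 4)(-2/3) / 4^2 = (2/3)/16 = 1/24
Hence L_4(x) = x^4/24 - 2 x^3/3 + 3 x^2 - 4 x + 1.

L_4(x); series = x^4/24 - 2 x^3/3 + 3 x^2 - 4 x + 1


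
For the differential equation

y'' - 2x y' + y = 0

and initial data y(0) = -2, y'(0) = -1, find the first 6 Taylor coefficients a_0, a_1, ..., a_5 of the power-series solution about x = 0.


Ansatz: y(x) = sum_{n>=0} a_n x^n, so y'(x) = sum_{n>=1} n a_n x^(n-1) and y''(x) = sum_{n>=2} n(n-1) a_n x^(n-2).
Substitute into P(x) y'' + Q(x) y' + R(x) y = 0 with P(x) = 1, Q(x) = -2x, R(x) = 1, and match powers of x.
Initial conditions: a_0 = -2, a_1 = -1.
Setting the coefficient of each power of x to zero and solving order by order (substituting the coefficients already found):
  x^0: 2 a_2 + a_0 = 0  ->  2 a_2 = -a_0 = 2  ->  a_2 = 1
  x^1: 6 a_3 - a_1 = 0  ->  6 a_3 = a_1 = -1  ->  a_3 = -1/6
  x^2: 12 a_4 - 3 a_2 = 0  ->  12 a_4 = 3 a_2 = 3  ->  a_4 = 1/4
  x^3: 20 a_5 - 5 a_3 = 0  ->  20 a_5 = 5 a_3 = -5/6  ->  a_5 = -1/24
Truncated series: y(x) = -2 - x + x^2 - (1/6) x^3 + (1/4) x^4 - (1/24) x^5 + O(x^6).

a_0 = -2; a_1 = -1; a_2 = 1; a_3 = -1/6; a_4 = 1/4; a_5 = -1/24


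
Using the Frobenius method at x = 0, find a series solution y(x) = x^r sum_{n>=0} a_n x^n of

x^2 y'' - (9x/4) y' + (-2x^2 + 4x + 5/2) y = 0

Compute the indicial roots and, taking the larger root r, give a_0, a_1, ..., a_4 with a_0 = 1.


Write in Frobenius form y'' + (p(x)/x) y' + (q(x)/x^2) y = 0:
  p(x) = -9/4,  q(x) = -2x^2 + 4x + 5/2.
Indicial equation: r(r-1) + (-9/4) r + (5/2) = 0 -> roots r_1 = 2, r_2 = 5/4.
Take r = r_1 = 2. Let y(x) = x^r sum_{n>=0} a_n x^n with a_0 = 1.
Substitute y = x^r sum a_n x^n and match x^{r+n}. The recurrence is
  D(n) a_n + 4 a_{n-1} - 2 a_{n-2} = 0,  where D(n) = (r+n)(r+n-1) + (-9/4)(r+n) + (5/2).
  a_n = [-4 a_{n-1} + 2 a_{n-2}] / D(n).
Since the indicial polynomial factors as (r - r_1)(r - r_2), D(n) = (r_1 + n - r_1)(r_1 + n - r_2) = n(n + 3/4).
Evaluating step by step (a_0 = 1):
  n = 1: D(1) = 1(1 + 3/4) = 7/4; numerator = -4(1) = -4; a_1 = (-4)/(7/4) = -16/7
  n = 2: D(2) = 2(2 + 3/4) = 11/2; numerator = -4(-16/7) + 2(1) = 78/7; a_2 = (78/7)/(11/2) = 156/77
  n = 3: D(3) = 3(3 + 3/4) = 45/4; numerator = -4(156/77) + 2(-16/7) = -976/77; a_3 = (-976/77)/(45/4) = -3904/3465
  n = 4: D(4) = 4(4 + 3/4) = 19; numerator = -4(-3904/3465) + 2(156/77) = 2696/315; a_4 = (2696/315)/(19) = 2696/5985

r = 2; a_0 = 1; a_1 = -16/7; a_2 = 156/77; a_3 = -3904/3465; a_4 = 2696/5985


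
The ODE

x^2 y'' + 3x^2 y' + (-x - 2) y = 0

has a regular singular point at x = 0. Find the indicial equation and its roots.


Divide by x^2 to reach normal form y'' + P_1(x) y' + P_2(x) y = 0 with P_1(x) = 3 and P_2(x) = -1/x - 2/x^2.
x = 0 is a singular point because the y-coefficient -1/x - 2/x^2 has a pole at x = 0.
It is a regular singular point because x P_1(x) = p(x) = 3x and x^2 P_2(x) = q(x) = -x - 2 are polynomials, hence analytic at x = 0.
p(0) = 0,  q(0) = -2.
Indicial equation: r(r-1) + p(0) r + q(0) = 0, i.e. r^2 + (p(0) - 1) r + q(0) = 0, i.e. r^2 - 1 r - 2 = 0.
Discriminant: (-1)^2 - 4(-2) = 9, so r = (1 ± 3)/2.
Solving: r_1 = 2, r_2 = -1.

indicial: r^2 - 1 r - 2 = 0; roots r_1 = 2, r_2 = -1


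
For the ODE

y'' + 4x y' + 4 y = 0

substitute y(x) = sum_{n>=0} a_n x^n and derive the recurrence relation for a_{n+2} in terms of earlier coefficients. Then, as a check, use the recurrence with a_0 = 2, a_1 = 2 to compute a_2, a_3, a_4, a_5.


Substitute y = sum_n a_n x^n.
y''(x) has coefficient (n+2)(n+1) a_{n+2} at x^n;
4 x y'(x) has coefficient 4 n a_n at x^n (shift);
4 y(x) has coefficient 4 a_n at x^n.
Matching x^n: (n+2)(n+1) a_{n+2} + (4n + 4) a_n = 0.
Thus a_{n+2} = (-4n - 4) / ((n+1)(n+2)) * a_n.

Check with a_0 = 2, a_1 = 2 (apply the recurrence for n = 0, 1, 2, 3): a_0 = 2, a_1 = 2, a_2 = -4, a_3 = -8/3, a_4 = 4, a_5 = 32/15.

a_(n+2) = (-4n - 4) / ((n+1)(n+2)) * a_n; check: a_0 = 2, a_1 = 2, a_2 = -4, a_3 = -8/3, a_4 = 4, a_5 = 32/15


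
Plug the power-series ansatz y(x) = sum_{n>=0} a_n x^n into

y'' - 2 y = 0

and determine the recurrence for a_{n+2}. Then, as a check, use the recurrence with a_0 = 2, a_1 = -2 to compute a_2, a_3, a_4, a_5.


Substitute y = sum_n a_n x^n into y'' + (const) y = 0.
y''(x) = sum_{n>=0} (n+2)(n+1) a_{n+2} x^n.
The ODE becomes sum_n [(n+2)(n+1) a_{n+2} - 2 a_n] x^n = 0.
Setting each coefficient to zero gives the recurrence:
  (n+2)(n+1) a_{n+2} - 2 a_n = 0,
  a_{n+2} = 2 / ((n+1)(n+2)) a_n.

Check with a_0 = 2, a_1 = -2 (apply the recurrence for n = 0, 1, 2, 3): a_0 = 2, a_1 = -2, a_2 = 2, a_3 = -2/3, a_4 = 1/3, a_5 = -1/15.

a_{n+2} = 2/((n+1)(n+2)) * a_n; check: a_0 = 2, a_1 = -2, a_2 = 2, a_3 = -2/3, a_4 = 1/3, a_5 = -1/15


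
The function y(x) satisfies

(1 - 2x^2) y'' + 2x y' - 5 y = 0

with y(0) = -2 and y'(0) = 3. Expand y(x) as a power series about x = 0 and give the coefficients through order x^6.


Ansatz: y(x) = sum_{n>=0} a_n x^n, so y'(x) = sum_{n>=1} n a_n x^(n-1) and y''(x) = sum_{n>=2} n(n-1) a_n x^(n-2).
Substitute into P(x) y'' + Q(x) y' + R(x) y = 0 with P(x) = 1 - 2x^2, Q(x) = 2x, R(x) = -5, and match powers of x.
Initial conditions: a_0 = -2, a_1 = 3.
Setting the coefficient of each power of x to zero and solving order by order (substituting the coefficients already found):
  x^0: 2 a_2 - 5 a_0 = 0  ->  2 a_2 = 5 a_0 = -10  ->  a_2 = -5
  x^1: 6 a_3 - 3 a_1 = 0  ->  6 a_3 = 3 a_1 = 9  ->  a_3 = 3/2
  x^2: 12 a_4 - 5 a_2 = 0  ->  12 a_4 = 5 a_2 = -25  ->  a_4 = -25/12
  x^3: 20 a_5 - 11 a_3 = 0  ->  20 a_5 = 11 a_3 = 33/2  ->  a_5 = 33/40
  x^4: 30 a_6 - 21 a_4 = 0  ->  30 a_6 = 21 a_4 = -175/4  ->  a_6 = -35/24
Truncated series: y(x) = -2 + 3 x - 5 x^2 + (3/2) x^3 - (25/12) x^4 + (33/40) x^5 - (35/24) x^6 + O(x^7).

a_0 = -2; a_1 = 3; a_2 = -5; a_3 = 3/2; a_4 = -25/12; a_5 = 33/40; a_6 = -35/24


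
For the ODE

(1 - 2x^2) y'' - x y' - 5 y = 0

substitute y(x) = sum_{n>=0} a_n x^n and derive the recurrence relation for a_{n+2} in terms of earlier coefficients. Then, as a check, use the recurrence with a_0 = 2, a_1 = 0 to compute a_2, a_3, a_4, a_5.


Substitute y = sum_n a_n x^n.
(1 - 2 x^2) y'' contributes (n+2)(n+1) a_{n+2} - 2 n(n-1) a_n at x^n.
-x y'(x) contributes -n a_n at x^n.
-5 y(x) contributes -5 a_n at x^n.
Matching x^n: (n+2)(n+1) a_{n+2} + (-2 n(n-1) - n - 5) a_n = 0.
Thus a_{n+2} = (2 n(n-1) + n + 5) / ((n+1)(n+2)) * a_n.

Check with a_0 = 2, a_1 = 0 (apply the recurrence for n = 0, 1, 2, 3): a_0 = 2, a_1 = 0, a_2 = 5, a_3 = 0, a_4 = 55/12, a_5 = 0.

a_(n+2) = (2 n(n-1) + n + 5) / ((n+1)(n+2)) * a_n; check: a_0 = 2, a_1 = 0, a_2 = 5, a_3 = 0, a_4 = 55/12, a_5 = 0


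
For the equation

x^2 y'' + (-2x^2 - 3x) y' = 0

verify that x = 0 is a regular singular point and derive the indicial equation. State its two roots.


Divide by x^2 to reach normal form y'' + P_1(x) y' + P_2(x) y = 0 with P_1(x) = -2 - 3/x and P_2(x) = 0.
x = 0 is a singular point because the y'-coefficient -2 - 3/x has a pole at x = 0.
It is a regular singular point because x P_1(x) = p(x) = -2x - 3 and x^2 P_2(x) = q(x) = 0 are polynomials, hence analytic at x = 0.
p(0) = -3,  q(0) = 0.
Indicial equation: r(r-1) + p(0) r + q(0) = 0, i.e. r^2 + (p(0) - 1) r + q(0) = 0, i.e. r^2 - 4 r = 0.
Discriminant: (-4)^2 - 4(0) = 16, so r = (4 ± 4)/2.
Solving: r_1 = 4, r_2 = 0.

indicial: r^2 - 4 r = 0; roots r_1 = 4, r_2 = 0


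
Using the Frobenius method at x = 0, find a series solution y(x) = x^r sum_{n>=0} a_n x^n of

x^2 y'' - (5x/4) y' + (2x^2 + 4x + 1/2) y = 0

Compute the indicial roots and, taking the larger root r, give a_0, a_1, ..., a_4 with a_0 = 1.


Write in Frobenius form y'' + (p(x)/x) y' + (q(x)/x^2) y = 0:
  p(x) = -5/4,  q(x) = 2x^2 + 4x + 1/2.
Indicial equation: r(r-1) + (-5/4) r + (1/2) = 0 -> roots r_1 = 2, r_2 = 1/4.
Take r = r_1 = 2. Let y(x) = x^r sum_{n>=0} a_n x^n with a_0 = 1.
Substitute y = x^r sum a_n x^n and match x^{r+n}. The recurrence is
  D(n) a_n + 4 a_{n-1} + 2 a_{n-2} = 0,  where D(n) = (r+n)(r+n-1) + (-5/4)(r+n) + (1/2).
  a_n = [-4 a_{n-1} - 2 a_{n-2}] / D(n).
Since the indicial polynomial factors as (r - r_1)(r - r_2), D(n) = (r_1 + n - r_1)(r_1 + n - r_2) = n(n + 7/4).
Evaluating step by step (a_0 = 1):
  n = 1: D(1) = 1(1 + 7/4) = 11/4; numerator = -4(1) = -4; a_1 = (-4)/(11/4) = -16/11
  n = 2: D(2) = 2(2 + 7/4) = 15/2; numerator = -4(-16/11) - 2(1) = 42/11; a_2 = (42/11)/(15/2) = 28/55
  n = 3: D(3) = 3(3 + 7/4) = 57/4; numerator = -4(28/55) - 2(-16/11) = 48/55; a_3 = (48/55)/(57/4) = 64/1045
  n = 4: D(4) = 4(4 + 7/4) = 23; numerator = -4(64/1045) - 2(28/55) = -24/19; a_4 = (-24/19)/(23) = -24/437

r = 2; a_0 = 1; a_1 = -16/11; a_2 = 28/55; a_3 = 64/1045; a_4 = -24/437


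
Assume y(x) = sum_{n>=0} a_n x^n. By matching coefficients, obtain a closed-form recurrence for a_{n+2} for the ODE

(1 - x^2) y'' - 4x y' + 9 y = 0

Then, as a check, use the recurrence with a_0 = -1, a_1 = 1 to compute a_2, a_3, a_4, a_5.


Substitute y = sum_n a_n x^n.
(1 - 1 x^2) y'' contributes (n+2)(n+1) a_{n+2} - n(n-1) a_n at x^n.
-4 x y'(x) contributes -4 n a_n at x^n.
9 y(x) contributes 9 a_n at x^n.
Matching x^n: (n+2)(n+1) a_{n+2} + (-n(n-1) - 4 n + 9) a_n = 0.
Thus a_{n+2} = (n(n-1) + 4 n - 9) / ((n+1)(n+2)) * a_n.

Check with a_0 = -1, a_1 = 1 (apply the recurrence for n = 0, 1, 2, 3): a_0 = -1, a_1 = 1, a_2 = 9/2, a_3 = -5/6, a_4 = 3/8, a_5 = -3/8.

a_(n+2) = (n(n-1) + 4 n - 9) / ((n+1)(n+2)) * a_n; check: a_0 = -1, a_1 = 1, a_2 = 9/2, a_3 = -5/6, a_4 = 3/8, a_5 = -3/8


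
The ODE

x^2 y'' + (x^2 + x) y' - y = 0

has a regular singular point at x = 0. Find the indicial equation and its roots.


Divide by x^2 to reach normal form y'' + P_1(x) y' + P_2(x) y = 0 with P_1(x) = 1 + 1/x and P_2(x) = -1/x^2.
x = 0 is a singular point because the y'-coefficient 1 + 1/x has a pole at x = 0 and the y-coefficient -1/x^2 has a pole at x = 0.
It is a regular singular point because x P_1(x) = p(x) = x + 1 and x^2 P_2(x) = q(x) = -1 are polynomials, hence analytic at x = 0.
p(0) = 1,  q(0) = -1.
Indicial equation: r(r-1) + p(0) r + q(0) = 0, i.e. r^2 + (p(0) - 1) r + q(0) = 0, i.e. r^2 - 1 = 0.
Discriminant: (0)^2 - 4(-1) = 4, so r = (0 ± 2)/2.
Solving: r_1 = 1, r_2 = -1.

indicial: r^2 - 1 = 0; roots r_1 = 1, r_2 = -1


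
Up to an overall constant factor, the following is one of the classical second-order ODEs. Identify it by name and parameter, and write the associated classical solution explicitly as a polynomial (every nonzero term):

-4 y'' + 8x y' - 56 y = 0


All three coefficients share the factor -4; dividing through by -4 gives  y'' - 2x y' + 14 y = 0.
This matches the Hermite equation y'' - 2x y' + 2n y = 0 with 2n = 14, so n = 7; the polynomial solution is H_7(x).
With y = sum_k a_k x^k, matching x^k gives (k+2)(k+1) a_{k+2} = 2(k - n) a_k = 2(k - 7) a_k. The right side vanishes at k = 7, so the series with the parity of 7 terminates at degree 7.
Standard normalization: leading coefficient of H_n is 2^n, so a_7 = 2^7 = 128. Work downward with a_k = (k+1)(k+2) a_{k+2} / (2(k - n)):
  a_5 = (6)(7)(128) / (2(5 - 7)) = 5376/(-4) = -1344
  a_3 = (4)(5)(-1344) / (2(3 - 7)) = -26880/(-8) = 3360
  a_1 = (2)(3)(3360) / (2(1 - 7)) = 20160/(-12) = -1680
Hence H_7(x) = 128 x^7 - 1344 x^5 + 3360 x^3 - 1680 x.

H_7(x); series = 128 x^7 - 1344 x^5 + 3360 x^3 - 1680 x


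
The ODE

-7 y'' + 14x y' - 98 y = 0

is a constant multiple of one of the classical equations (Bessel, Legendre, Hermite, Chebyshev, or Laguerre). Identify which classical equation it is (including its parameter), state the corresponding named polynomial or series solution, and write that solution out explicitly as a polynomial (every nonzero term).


All three coefficients share the factor -7; dividing through by -7 gives  y'' - 2x y' + 14 y = 0.
This matches the Hermite equation y'' - 2x y' + 2n y = 0 with 2n = 14, so n = 7; the polynomial solution is H_7(x).
With y = sum_k a_k x^k, matching x^k gives (k+2)(k+1) a_{k+2} = 2(k - n) a_k = 2(k - 7) a_k. The right side vanishes at k = 7, so the series with the parity of 7 terminates at degree 7.
Standard normalization: leading coefficient of H_n is 2^n, so a_7 = 2^7 = 128. Work downward with a_k = (k+1)(k+2) a_{k+2} / (2(k - n)):
  a_5 = (6)(7)(128) / (2(5 - 7)) = 5376/(-4) = -1344
  a_3 = (4)(5)(-1344) / (2(3 - 7)) = -26880/(-8) = 3360
  a_1 = (2)(3)(3360) / (2(1 - 7)) = 20160/(-12) = -1680
Hence H_7(x) = 128 x^7 - 1344 x^5 + 3360 x^3 - 1680 x.

H_7(x); series = 128 x^7 - 1344 x^5 + 3360 x^3 - 1680 x


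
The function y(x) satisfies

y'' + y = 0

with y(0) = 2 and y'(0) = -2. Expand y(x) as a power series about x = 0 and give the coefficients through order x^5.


Ansatz: y(x) = sum_{n>=0} a_n x^n, so y'(x) = sum_{n>=1} n a_n x^(n-1) and y''(x) = sum_{n>=2} n(n-1) a_n x^(n-2).
Substitute into P(x) y'' + Q(x) y' + R(x) y = 0 with P(x) = 1, Q(x) = 0, R(x) = 1, and match powers of x.
Initial conditions: a_0 = 2, a_1 = -2.
Setting the coefficient of each power of x to zero and solving order by order (substituting the coefficients already found):
  x^0: 2 a_2 + a_0 = 0  ->  2 a_2 = -a_0 = -2  ->  a_2 = -1
  x^1: 6 a_3 + a_1 = 0  ->  6 a_3 = -a_1 = 2  ->  a_3 = 1/3
  x^2: 12 a_4 + a_2 = 0  ->  12 a_4 = -a_2 = 1  ->  a_4 = 1/12
  x^3: 20 a_5 + a_3 = 0  ->  20 a_5 = -a_3 = -1/3  ->  a_5 = -1/60
Truncated series: y(x) = 2 - 2 x - x^2 + (1/3) x^3 + (1/12) x^4 - (1/60) x^5 + O(x^6).

a_0 = 2; a_1 = -2; a_2 = -1; a_3 = 1/3; a_4 = 1/12; a_5 = -1/60


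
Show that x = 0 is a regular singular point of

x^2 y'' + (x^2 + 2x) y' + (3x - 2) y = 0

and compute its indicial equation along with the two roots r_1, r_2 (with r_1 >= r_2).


Divide by x^2 to reach normal form y'' + P_1(x) y' + P_2(x) y = 0 with P_1(x) = 1 + 2/x and P_2(x) = 3/x - 2/x^2.
x = 0 is a singular point because the y'-coefficient 1 + 2/x has a pole at x = 0 and the y-coefficient 3/x - 2/x^2 has a pole at x = 0.
It is a regular singular point because x P_1(x) = p(x) = x + 2 and x^2 P_2(x) = q(x) = 3x - 2 are polynomials, hence analytic at x = 0.
p(0) = 2,  q(0) = -2.
Indicial equation: r(r-1) + p(0) r + q(0) = 0, i.e. r^2 + (p(0) - 1) r + q(0) = 0, i.e. r^2 + 1 r - 2 = 0.
Discriminant: (1)^2 - 4(-2) = 9, so r = (-1 ± 3)/2.
Solving: r_1 = 1, r_2 = -2.

indicial: r^2 + 1 r - 2 = 0; roots r_1 = 1, r_2 = -2


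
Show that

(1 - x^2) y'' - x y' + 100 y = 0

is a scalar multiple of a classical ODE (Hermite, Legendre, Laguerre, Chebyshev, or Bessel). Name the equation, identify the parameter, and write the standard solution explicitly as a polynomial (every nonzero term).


The equation is already in a standard form:  (1 - x^2) y'' - x y' + 100 y = 0.
This matches the Chebyshev equation (1 - x^2) y'' - x y' + n^2 y = 0 (note the -x y' term, not -2x y') with n^2 = 100, so n = 10; the polynomial solution is T_10(x).
With y = sum_k a_k x^k, matching x^k gives (k+2)(k+1) a_{k+2} = (k^2 - n^2) a_k = (k - 10)(k + 10) a_k. The right side vanishes at k = 10, so the series with the parity of 10 terminates at degree 10.
Standard normalization: leading coefficient of T_n is 2^(n-1), so a_10 = 2^9 = 512. Work downward with a_k = (k+1)(k+2) a_{k+2} / ((k - 10)(k + 10)):
  a_8 = (9)(10)(512) / ((8 - 10)(8 + 10)) = 46080/(-36) = -1280
  a_6 = (7)(8)(-1280) / ((6 - 10)(6 + 10)) = -71680/(-64) = 1120
  a_4 = (5)(6)(1120) / ((4 - 10)(4 + 10)) = 33600/(-84) = -400
  a_2 = (3)(4)(-400) / ((2 - 10)(2 + 10)) = -4800/(-96) = 50
  a_0 = (1)(2)(50) / ((0 - 10)(0 + 10)) = 100/(-100) = -1
Hence T_10(x) = 512 x^10 - 1280 x^8 + 1120 x^6 - 400 x^4 + 50 x^2 - 1.

T_10(x); series = 512 x^10 - 1280 x^8 + 1120 x^6 - 400 x^4 + 50 x^2 - 1


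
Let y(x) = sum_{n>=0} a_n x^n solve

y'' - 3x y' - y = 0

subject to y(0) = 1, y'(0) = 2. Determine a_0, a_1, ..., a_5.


Ansatz: y(x) = sum_{n>=0} a_n x^n, so y'(x) = sum_{n>=1} n a_n x^(n-1) and y''(x) = sum_{n>=2} n(n-1) a_n x^(n-2).
Substitute into P(x) y'' + Q(x) y' + R(x) y = 0 with P(x) = 1, Q(x) = -3x, R(x) = -1, and match powers of x.
Initial conditions: a_0 = 1, a_1 = 2.
Setting the coefficient of each power of x to zero and solving order by order (substituting the coefficients already found):
  x^0: 2 a_2 - a_0 = 0  ->  2 a_2 = a_0 = 1  ->  a_2 = 1/2
  x^1: 6 a_3 - 4 a_1 = 0  ->  6 a_3 = 4 a_1 = 8  ->  a_3 = 4/3
  x^2: 12 a_4 - 7 a_2 = 0  ->  12 a_4 = 7 a_2 = 7/2  ->  a_4 = 7/24
  x^3: 20 a_5 - 10 a_3 = 0  ->  20 a_5 = 10 a_3 = 40/3  ->  a_5 = 2/3
Truncated series: y(x) = 1 + 2 x + (1/2) x^2 + (4/3) x^3 + (7/24) x^4 + (2/3) x^5 + O(x^6).

a_0 = 1; a_1 = 2; a_2 = 1/2; a_3 = 4/3; a_4 = 7/24; a_5 = 2/3


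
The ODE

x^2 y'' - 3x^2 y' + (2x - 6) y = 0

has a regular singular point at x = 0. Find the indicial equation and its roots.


Divide by x^2 to reach normal form y'' + P_1(x) y' + P_2(x) y = 0 with P_1(x) = -3 and P_2(x) = 2/x - 6/x^2.
x = 0 is a singular point because the y-coefficient 2/x - 6/x^2 has a pole at x = 0.
It is a regular singular point because x P_1(x) = p(x) = -3x and x^2 P_2(x) = q(x) = 2x - 6 are polynomials, hence analytic at x = 0.
p(0) = 0,  q(0) = -6.
Indicial equation: r(r-1) + p(0) r + q(0) = 0, i.e. r^2 + (p(0) - 1) r + q(0) = 0, i.e. r^2 - 1 r - 6 = 0.
Discriminant: (-1)^2 - 4(-6) = 25, so r = (1 ± 5)/2.
Solving: r_1 = 3, r_2 = -2.

indicial: r^2 - 1 r - 6 = 0; roots r_1 = 3, r_2 = -2


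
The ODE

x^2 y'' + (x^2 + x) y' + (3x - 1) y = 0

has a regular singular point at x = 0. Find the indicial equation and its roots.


Divide by x^2 to reach normal form y'' + P_1(x) y' + P_2(x) y = 0 with P_1(x) = 1 + 1/x and P_2(x) = 3/x - 1/x^2.
x = 0 is a singular point because the y'-coefficient 1 + 1/x has a pole at x = 0 and the y-coefficient 3/x - 1/x^2 has a pole at x = 0.
It is a regular singular point because x P_1(x) = p(x) = x + 1 and x^2 P_2(x) = q(x) = 3x - 1 are polynomials, hence analytic at x = 0.
p(0) = 1,  q(0) = -1.
Indicial equation: r(r-1) + p(0) r + q(0) = 0, i.e. r^2 + (p(0) - 1) r + q(0) = 0, i.e. r^2 - 1 = 0.
Discriminant: (0)^2 - 4(-1) = 4, so r = (0 ± 2)/2.
Solving: r_1 = 1, r_2 = -1.

indicial: r^2 - 1 = 0; roots r_1 = 1, r_2 = -1


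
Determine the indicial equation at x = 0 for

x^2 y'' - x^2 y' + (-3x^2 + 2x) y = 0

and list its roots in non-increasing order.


Divide by x^2 to reach normal form y'' + P_1(x) y' + P_2(x) y = 0 with P_1(x) = -1 and P_2(x) = -3 + 2/x.
x = 0 is a singular point because the y-coefficient -3 + 2/x has a pole at x = 0.
It is a regular singular point because x P_1(x) = p(x) = -x and x^2 P_2(x) = q(x) = -3x^2 + 2x are polynomials, hence analytic at x = 0.
p(0) = 0,  q(0) = 0.
Indicial equation: r(r-1) + p(0) r + q(0) = 0, i.e. r^2 + (p(0) - 1) r + q(0) = 0, i.e. r^2 - 1 r = 0.
Discriminant: (-1)^2 - 4(0) = 1, so r = (1 ± 1)/2.
Solving: r_1 = 1, r_2 = 0.

indicial: r^2 - 1 r = 0; roots r_1 = 1, r_2 = 0


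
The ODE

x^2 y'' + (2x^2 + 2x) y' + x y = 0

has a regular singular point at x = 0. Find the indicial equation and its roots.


Divide by x^2 to reach normal form y'' + P_1(x) y' + P_2(x) y = 0 with P_1(x) = 2 + 2/x and P_2(x) = 1/x.
x = 0 is a singular point because the y'-coefficient 2 + 2/x has a pole at x = 0 and the y-coefficient 1/x has a pole at x = 0.
It is a regular singular point because x P_1(x) = p(x) = 2x + 2 and x^2 P_2(x) = q(x) = x are polynomials, hence analytic at x = 0.
p(0) = 2,  q(0) = 0.
Indicial equation: r(r-1) + p(0) r + q(0) = 0, i.e. r^2 + (p(0) - 1) r + q(0) = 0, i.e. r^2 + 1 r = 0.
Discriminant: (1)^2 - 4(0) = 1, so r = (-1 ± 1)/2.
Solving: r_1 = 0, r_2 = -1.

indicial: r^2 + 1 r = 0; roots r_1 = 0, r_2 = -1


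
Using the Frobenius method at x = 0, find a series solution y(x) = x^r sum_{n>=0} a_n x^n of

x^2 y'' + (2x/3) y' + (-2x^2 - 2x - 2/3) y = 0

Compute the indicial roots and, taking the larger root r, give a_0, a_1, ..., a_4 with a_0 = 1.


Write in Frobenius form y'' + (p(x)/x) y' + (q(x)/x^2) y = 0:
  p(x) = 2/3,  q(x) = -2x^2 - 2x - 2/3.
Indicial equation: r(r-1) + (2/3) r + (-2/3) = 0 -> roots r_1 = 1, r_2 = -2/3.
Take r = r_1 = 1. Let y(x) = x^r sum_{n>=0} a_n x^n with a_0 = 1.
Substitute y = x^r sum a_n x^n and match x^{r+n}. The recurrence is
  D(n) a_n - 2 a_{n-1} - 2 a_{n-2} = 0,  where D(n) = (r+n)(r+n-1) + (2/3)(r+n) + (-2/3).
  a_n = [2 a_{n-1} + 2 a_{n-2}] / D(n).
Since the indicial polynomial factors as (r - r_1)(r - r_2), D(n) = (r_1 + n - r_1)(r_1 + n - r_2) = n(n + 5/3).
Evaluating step by step (a_0 = 1):
  n = 1: D(1) = 1(1 + 5/3) = 8/3; numerator = 2(1) = 2; a_1 = (2)/(8/3) = 3/4
  n = 2: D(2) = 2(2 + 5/3) = 22/3; numerator = 2(3/4) + 2(1) = 7/2; a_2 = (7/2)/(22/3) = 21/44
  n = 3: D(3) = 3(3 + 5/3) = 14; numerator = 2(21/44) + 2(3/4) = 27/11; a_3 = (27/11)/(14) = 27/154
  n = 4: D(4) = 4(4 + 5/3) = 68/3; numerator = 2(27/154) + 2(21/44) = 201/154; a_4 = (201/154)/(68/3) = 603/10472

r = 1; a_0 = 1; a_1 = 3/4; a_2 = 21/44; a_3 = 27/154; a_4 = 603/10472


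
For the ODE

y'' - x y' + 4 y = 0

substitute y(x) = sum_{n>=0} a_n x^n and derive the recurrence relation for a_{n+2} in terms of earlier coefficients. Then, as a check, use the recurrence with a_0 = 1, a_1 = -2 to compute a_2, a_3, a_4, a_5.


Substitute y = sum_n a_n x^n.
y''(x) has coefficient (n+2)(n+1) a_{n+2} at x^n;
-x y'(x) has coefficient -n a_n at x^n (shift);
4 y(x) has coefficient 4 a_n at x^n.
Matching x^n: (n+2)(n+1) a_{n+2} + (-n + 4) a_n = 0.
Thus a_{n+2} = (n - 4) / ((n+1)(n+2)) * a_n.

Check with a_0 = 1, a_1 = -2 (apply the recurrence for n = 0, 1, 2, 3): a_0 = 1, a_1 = -2, a_2 = -2, a_3 = 1, a_4 = 1/3, a_5 = -1/20.

a_(n+2) = (n - 4) / ((n+1)(n+2)) * a_n; check: a_0 = 1, a_1 = -2, a_2 = -2, a_3 = 1, a_4 = 1/3, a_5 = -1/20


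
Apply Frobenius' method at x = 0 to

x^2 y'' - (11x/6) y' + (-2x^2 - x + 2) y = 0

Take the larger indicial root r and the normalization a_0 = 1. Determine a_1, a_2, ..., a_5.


Write in Frobenius form y'' + (p(x)/x) y' + (q(x)/x^2) y = 0:
  p(x) = -11/6,  q(x) = -2x^2 - x + 2.
Indicial equation: r(r-1) + (-11/6) r + (2) = 0 -> roots r_1 = 3/2, r_2 = 4/3.
Take r = r_1 = 3/2. Let y(x) = x^r sum_{n>=0} a_n x^n with a_0 = 1.
Substitute y = x^r sum a_n x^n and match x^{r+n}. The recurrence is
  D(n) a_n - 1 a_{n-1} - 2 a_{n-2} = 0,  where D(n) = (r+n)(r+n-1) + (-11/6)(r+n) + (2).
  a_n = [1 a_{n-1} + 2 a_{n-2}] / D(n).
Since the indicial polynomial factors as (r - r_1)(r - r_2), D(n) = (r_1 + n - r_1)(r_1 + n - r_2) = n(n + 1/6).
Evaluating step by step (a_0 = 1):
  n = 1: D(1) = 1(1 + 1/6) = 7/6; numerator = 1(1) = 1; a_1 = (1)/(7/6) = 6/7
  n = 2: D(2) = 2(2 + 1/6) = 13/3; numerator = 1(6/7) + 2(1) = 20/7; a_2 = (20/7)/(13/3) = 60/91
  n = 3: D(3) = 3(3 + 1/6) = 19/2; numerator = 1(60/91) + 2(6/7) = 216/91; a_3 = (216/91)/(19/2) = 432/1729
  n = 4: D(4) = 4(4 + 1/6) = 50/3; numerator = 1(432/1729) + 2(60/91) = 2712/1729; a_4 = (2712/1729)/(50/3) = 4068/43225
  n = 5: D(5) = 5(5 + 1/6) = 155/6; numerator = 1(4068/43225) + 2(432/1729) = 25668/43225; a_5 = (25668/43225)/(155/6) = 4968/216125

r = 3/2; a_0 = 1; a_1 = 6/7; a_2 = 60/91; a_3 = 432/1729; a_4 = 4068/43225; a_5 = 4968/216125


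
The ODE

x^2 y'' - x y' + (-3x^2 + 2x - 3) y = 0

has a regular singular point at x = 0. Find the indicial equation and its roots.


Divide by x^2 to reach normal form y'' + P_1(x) y' + P_2(x) y = 0 with P_1(x) = -1/x and P_2(x) = -3 + 2/x - 3/x^2.
x = 0 is a singular point because the y'-coefficient -1/x has a pole at x = 0 and the y-coefficient -3 + 2/x - 3/x^2 has a pole at x = 0.
It is a regular singular point because x P_1(x) = p(x) = -1 and x^2 P_2(x) = q(x) = -3x^2 + 2x - 3 are polynomials, hence analytic at x = 0.
p(0) = -1,  q(0) = -3.
Indicial equation: r(r-1) + p(0) r + q(0) = 0, i.e. r^2 + (p(0) - 1) r + q(0) = 0, i.e. r^2 - 2 r - 3 = 0.
Discriminant: (-2)^2 - 4(-3) = 16, so r = (2 ± 4)/2.
Solving: r_1 = 3, r_2 = -1.

indicial: r^2 - 2 r - 3 = 0; roots r_1 = 3, r_2 = -1


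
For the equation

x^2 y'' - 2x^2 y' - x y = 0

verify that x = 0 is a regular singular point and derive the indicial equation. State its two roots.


Divide by x^2 to reach normal form y'' + P_1(x) y' + P_2(x) y = 0 with P_1(x) = -2 and P_2(x) = -1/x.
x = 0 is a singular point because the y-coefficient -1/x has a pole at x = 0.
It is a regular singular point because x P_1(x) = p(x) = -2x and x^2 P_2(x) = q(x) = -x are polynomials, hence analytic at x = 0.
p(0) = 0,  q(0) = 0.
Indicial equation: r(r-1) + p(0) r + q(0) = 0, i.e. r^2 + (p(0) - 1) r + q(0) = 0, i.e. r^2 - 1 r = 0.
Discriminant: (-1)^2 - 4(0) = 1, so r = (1 ± 1)/2.
Solving: r_1 = 1, r_2 = 0.

indicial: r^2 - 1 r = 0; roots r_1 = 1, r_2 = 0


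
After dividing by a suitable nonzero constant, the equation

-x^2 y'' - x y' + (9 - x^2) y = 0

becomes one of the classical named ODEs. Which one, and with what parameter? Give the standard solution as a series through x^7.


All three coefficients share the factor -1; dividing through by -1 gives  x^2 y'' + x y' + (x^2 - 9) y = 0.
This matches the Bessel equation x^2 y'' + x y' + (x^2 - nu^2) y = 0 with nu^2 = 9, so nu = 3; the solution bounded at x = 0 is J_3(x).
Frobenius at x = 0: indicial roots ±nu; for r = nu the recurrence k(k + 2nu) c_k = -c_{k-2} gives the standard series J_nu(x) = sum_{k>=0} (-1)^k / (k! (k+nu)!) (x/2)^(2k+nu). Evaluate the first 3 terms:
  k = 0: (-1)^0 / (0! * 3! * 2^3) x^3 = 1/(1*6*8) x^3 = (1/48) x^3
  k = 1: (-1)^1 / (1! * 4! * 2^5) x^5 = -1/(1*24*32) x^5 = (-1/768) x^5
  k = 2: (-1)^2 / (2! * 5! * 2^7) x^7 = 1/(2*120*128) x^7 = (1/30720) x^7
Hence J_3(x) = x^7/30720 - x^5/768 + x^3/48 + ....

J_3(x); series = x^7/30720 - x^5/768 + x^3/48


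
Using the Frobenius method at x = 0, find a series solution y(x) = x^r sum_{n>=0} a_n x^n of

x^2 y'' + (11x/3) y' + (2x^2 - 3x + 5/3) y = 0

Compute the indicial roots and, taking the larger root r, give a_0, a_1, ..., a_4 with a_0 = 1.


Write in Frobenius form y'' + (p(x)/x) y' + (q(x)/x^2) y = 0:
  p(x) = 11/3,  q(x) = 2x^2 - 3x + 5/3.
Indicial equation: r(r-1) + (11/3) r + (5/3) = 0 -> roots r_1 = -1, r_2 = -5/3.
Take r = r_1 = -1. Let y(x) = x^r sum_{n>=0} a_n x^n with a_0 = 1.
Substitute y = x^r sum a_n x^n and match x^{r+n}. The recurrence is
  D(n) a_n - 3 a_{n-1} + 2 a_{n-2} = 0,  where D(n) = (r+n)(r+n-1) + (11/3)(r+n) + (5/3).
  a_n = [3 a_{n-1} - 2 a_{n-2}] / D(n).
Since the indicial polynomial factors as (r - r_1)(r - r_2), D(n) = (r_1 + n - r_1)(r_1 + n - r_2) = n(n + 2/3).
Evaluating step by step (a_0 = 1):
  n = 1: D(1) = 1(1 + 2/3) = 5/3; numerator = 3(1) = 3; a_1 = (3)/(5/3) = 9/5
  n = 2: D(2) = 2(2 + 2/3) = 16/3; numerator = 3(9/5) - 2(1) = 17/5; a_2 = (17/5)/(16/3) = 51/80
  n = 3: D(3) = 3(3 + 2/3) = 11; numerator = 3(51/80) - 2(9/5) = -27/16; a_3 = (-27/16)/(11) = -27/176
  n = 4: D(4) = 4(4 + 2/3) = 56/3; numerator = 3(-27/176) - 2(51/80) = -1527/880; a_4 = (-1527/880)/(56/3) = -4581/49280

r = -1; a_0 = 1; a_1 = 9/5; a_2 = 51/80; a_3 = -27/176; a_4 = -4581/49280


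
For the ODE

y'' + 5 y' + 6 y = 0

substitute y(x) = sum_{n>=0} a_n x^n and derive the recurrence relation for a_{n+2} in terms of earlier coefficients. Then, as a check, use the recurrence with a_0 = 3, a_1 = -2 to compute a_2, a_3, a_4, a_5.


Substitute y = sum_n a_n x^n.
y''(x) has coefficient (n+2)(n+1) a_{n+2} at x^n;
5 y'(x) has coefficient 5 (n+1) a_{n+1} at x^n;
6 y(x) has coefficient 6 a_n at x^n.
Matching x^n: (n+2)(n+1) a_{n+2} + 5 (n+1) a_{n+1} + 6 a_n = 0.
Thus a_{n+2} = [-5 (n+1) a_{n+1} - 6 a_n] / ((n+1)(n+2)).

Check with a_0 = 3, a_1 = -2 (apply the recurrence for n = 0, 1, 2, 3): a_0 = 3, a_1 = -2, a_2 = -4, a_3 = 26/3, a_4 = -53/6, a_5 = 187/30.

a_(n+2) = [-5 (n+1) a_(n+1) - 6 a_n] / ((n+1)(n+2)); check: a_0 = 3, a_1 = -2, a_2 = -4, a_3 = 26/3, a_4 = -53/6, a_5 = 187/30


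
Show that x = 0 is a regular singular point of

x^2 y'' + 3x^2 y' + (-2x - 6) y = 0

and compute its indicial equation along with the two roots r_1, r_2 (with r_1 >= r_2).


Divide by x^2 to reach normal form y'' + P_1(x) y' + P_2(x) y = 0 with P_1(x) = 3 and P_2(x) = -2/x - 6/x^2.
x = 0 is a singular point because the y-coefficient -2/x - 6/x^2 has a pole at x = 0.
It is a regular singular point because x P_1(x) = p(x) = 3x and x^2 P_2(x) = q(x) = -2x - 6 are polynomials, hence analytic at x = 0.
p(0) = 0,  q(0) = -6.
Indicial equation: r(r-1) + p(0) r + q(0) = 0, i.e. r^2 + (p(0) - 1) r + q(0) = 0, i.e. r^2 - 1 r - 6 = 0.
Discriminant: (-1)^2 - 4(-6) = 25, so r = (1 ± 5)/2.
Solving: r_1 = 3, r_2 = -2.

indicial: r^2 - 1 r - 6 = 0; roots r_1 = 3, r_2 = -2


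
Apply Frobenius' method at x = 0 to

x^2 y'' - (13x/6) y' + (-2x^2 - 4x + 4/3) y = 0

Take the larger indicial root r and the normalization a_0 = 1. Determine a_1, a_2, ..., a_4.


Write in Frobenius form y'' + (p(x)/x) y' + (q(x)/x^2) y = 0:
  p(x) = -13/6,  q(x) = -2x^2 - 4x + 4/3.
Indicial equation: r(r-1) + (-13/6) r + (4/3) = 0 -> roots r_1 = 8/3, r_2 = 1/2.
Take r = r_1 = 8/3. Let y(x) = x^r sum_{n>=0} a_n x^n with a_0 = 1.
Substitute y = x^r sum a_n x^n and match x^{r+n}. The recurrence is
  D(n) a_n - 4 a_{n-1} - 2 a_{n-2} = 0,  where D(n) = (r+n)(r+n-1) + (-13/6)(r+n) + (4/3).
  a_n = [4 a_{n-1} + 2 a_{n-2}] / D(n).
Since the indicial polynomial factors as (r - r_1)(r - r_2), D(n) = (r_1 + n - r_1)(r_1 + n - r_2) = n(n + 13/6).
Evaluating step by step (a_0 = 1):
  n = 1: D(1) = 1(1 + 13/6) = 19/6; numerator = 4(1) = 4; a_1 = (4)/(19/6) = 24/19
  n = 2: D(2) = 2(2 + 13/6) = 25/3; numerator = 4(24/19) + 2(1) = 134/19; a_2 = (134/19)/(25/3) = 402/475
  n = 3: D(3) = 3(3 + 13/6) = 31/2; numerator = 4(402/475) + 2(24/19) = 2808/475; a_3 = (2808/475)/(31/2) = 5616/14725
  n = 4: D(4) = 4(4 + 13/6) = 74/3; numerator = 4(5616/14725) + 2(402/475) = 47388/14725; a_4 = (47388/14725)/(74/3) = 71082/544825

r = 8/3; a_0 = 1; a_1 = 24/19; a_2 = 402/475; a_3 = 5616/14725; a_4 = 71082/544825
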